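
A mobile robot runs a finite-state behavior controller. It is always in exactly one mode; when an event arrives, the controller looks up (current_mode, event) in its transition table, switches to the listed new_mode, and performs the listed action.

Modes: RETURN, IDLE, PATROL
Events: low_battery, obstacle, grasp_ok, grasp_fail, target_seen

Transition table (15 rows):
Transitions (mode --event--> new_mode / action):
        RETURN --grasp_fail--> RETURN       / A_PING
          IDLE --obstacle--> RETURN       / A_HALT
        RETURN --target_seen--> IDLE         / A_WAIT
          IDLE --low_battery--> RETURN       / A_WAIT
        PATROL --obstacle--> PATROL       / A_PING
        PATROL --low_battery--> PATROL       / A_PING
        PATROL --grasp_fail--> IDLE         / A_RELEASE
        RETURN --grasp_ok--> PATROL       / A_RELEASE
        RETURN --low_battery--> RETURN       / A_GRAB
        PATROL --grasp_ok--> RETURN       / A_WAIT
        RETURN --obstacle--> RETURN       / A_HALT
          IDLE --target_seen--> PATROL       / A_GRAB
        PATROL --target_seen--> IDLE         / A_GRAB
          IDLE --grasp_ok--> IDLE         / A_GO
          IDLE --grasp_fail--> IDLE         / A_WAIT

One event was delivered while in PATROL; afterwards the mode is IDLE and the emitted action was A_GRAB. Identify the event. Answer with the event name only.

target_seen

try low_battery: (PATROL, low_battery) → (PATROL, A_PING)
try obstacle: (PATROL, obstacle) → (PATROL, A_PING)
try grasp_ok: (PATROL, grasp_ok) → (RETURN, A_WAIT)
try grasp_fail: (PATROL, grasp_fail) → (IDLE, A_RELEASE)
try target_seen: (PATROL, target_seen) → (IDLE, A_GRAB)  ← matches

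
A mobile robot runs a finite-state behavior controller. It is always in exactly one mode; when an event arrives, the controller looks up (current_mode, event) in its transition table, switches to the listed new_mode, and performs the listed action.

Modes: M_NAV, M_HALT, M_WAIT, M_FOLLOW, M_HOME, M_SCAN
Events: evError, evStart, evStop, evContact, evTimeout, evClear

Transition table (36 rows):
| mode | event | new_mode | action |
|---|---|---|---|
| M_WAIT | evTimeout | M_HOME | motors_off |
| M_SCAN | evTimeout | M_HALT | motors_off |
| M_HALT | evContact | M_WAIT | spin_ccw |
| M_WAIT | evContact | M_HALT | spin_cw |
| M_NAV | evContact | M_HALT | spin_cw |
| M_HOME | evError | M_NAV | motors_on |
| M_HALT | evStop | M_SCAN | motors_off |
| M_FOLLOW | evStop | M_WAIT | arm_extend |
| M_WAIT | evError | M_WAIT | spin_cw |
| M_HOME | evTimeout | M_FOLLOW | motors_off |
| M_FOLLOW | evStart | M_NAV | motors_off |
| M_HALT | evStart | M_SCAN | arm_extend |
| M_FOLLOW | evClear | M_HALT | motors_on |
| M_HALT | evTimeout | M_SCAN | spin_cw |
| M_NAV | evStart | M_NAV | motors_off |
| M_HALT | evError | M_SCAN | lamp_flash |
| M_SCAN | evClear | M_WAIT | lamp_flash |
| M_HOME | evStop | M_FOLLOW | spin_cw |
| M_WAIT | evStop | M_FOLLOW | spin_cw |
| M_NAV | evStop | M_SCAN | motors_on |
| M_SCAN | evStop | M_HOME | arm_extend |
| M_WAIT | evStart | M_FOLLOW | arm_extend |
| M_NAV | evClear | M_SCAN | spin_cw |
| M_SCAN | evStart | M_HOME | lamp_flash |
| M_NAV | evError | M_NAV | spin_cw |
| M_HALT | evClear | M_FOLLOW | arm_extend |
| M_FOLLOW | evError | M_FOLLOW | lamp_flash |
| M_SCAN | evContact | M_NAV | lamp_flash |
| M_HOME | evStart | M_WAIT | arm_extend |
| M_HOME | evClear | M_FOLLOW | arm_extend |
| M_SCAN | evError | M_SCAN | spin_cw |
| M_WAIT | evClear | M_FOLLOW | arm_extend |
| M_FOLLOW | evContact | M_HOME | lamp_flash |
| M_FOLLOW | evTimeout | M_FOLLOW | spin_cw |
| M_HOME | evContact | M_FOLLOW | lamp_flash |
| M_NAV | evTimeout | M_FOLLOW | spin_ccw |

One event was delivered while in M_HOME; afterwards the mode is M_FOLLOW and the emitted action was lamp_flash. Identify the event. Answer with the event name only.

evContact

try evError: (M_HOME, evError) → (M_NAV, motors_on)
try evStart: (M_HOME, evStart) → (M_WAIT, arm_extend)
try evStop: (M_HOME, evStop) → (M_FOLLOW, spin_cw)
try evContact: (M_HOME, evContact) → (M_FOLLOW, lamp_flash)  ← matches
try evTimeout: (M_HOME, evTimeout) → (M_FOLLOW, motors_off)
try evClear: (M_HOME, evClear) → (M_FOLLOW, arm_extend)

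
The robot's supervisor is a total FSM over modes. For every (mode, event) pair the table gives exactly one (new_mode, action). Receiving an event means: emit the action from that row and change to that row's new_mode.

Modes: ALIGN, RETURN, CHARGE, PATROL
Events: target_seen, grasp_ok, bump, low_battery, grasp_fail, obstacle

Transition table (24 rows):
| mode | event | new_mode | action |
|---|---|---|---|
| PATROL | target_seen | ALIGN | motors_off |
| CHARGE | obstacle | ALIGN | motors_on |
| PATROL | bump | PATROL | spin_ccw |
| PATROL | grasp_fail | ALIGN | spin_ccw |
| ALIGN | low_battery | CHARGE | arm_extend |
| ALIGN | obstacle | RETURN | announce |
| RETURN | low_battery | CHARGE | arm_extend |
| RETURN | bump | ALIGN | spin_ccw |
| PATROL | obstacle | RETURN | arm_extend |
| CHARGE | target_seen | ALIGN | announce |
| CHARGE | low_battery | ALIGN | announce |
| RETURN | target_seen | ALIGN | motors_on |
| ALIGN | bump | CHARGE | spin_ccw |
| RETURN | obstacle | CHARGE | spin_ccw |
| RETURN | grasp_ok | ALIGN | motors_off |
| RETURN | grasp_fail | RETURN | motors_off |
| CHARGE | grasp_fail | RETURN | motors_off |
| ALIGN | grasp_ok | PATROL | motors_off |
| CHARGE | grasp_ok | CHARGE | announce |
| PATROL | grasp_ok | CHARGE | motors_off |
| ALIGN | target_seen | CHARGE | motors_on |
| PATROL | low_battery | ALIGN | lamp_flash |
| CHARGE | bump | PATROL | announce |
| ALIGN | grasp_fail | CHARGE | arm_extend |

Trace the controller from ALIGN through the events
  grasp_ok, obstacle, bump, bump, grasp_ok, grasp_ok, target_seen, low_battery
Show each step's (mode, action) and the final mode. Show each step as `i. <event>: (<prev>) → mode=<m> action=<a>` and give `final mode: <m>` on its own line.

final mode: CHARGE

1. grasp_ok: (ALIGN) → mode=PATROL action=motors_off
2. obstacle: (PATROL) → mode=RETURN action=arm_extend
3. bump: (RETURN) → mode=ALIGN action=spin_ccw
4. bump: (ALIGN) → mode=CHARGE action=spin_ccw
5. grasp_ok: (CHARGE) → mode=CHARGE action=announce
6. grasp_ok: (CHARGE) → mode=CHARGE action=announce
7. target_seen: (CHARGE) → mode=ALIGN action=announce
8. low_battery: (ALIGN) → mode=CHARGE action=arm_extend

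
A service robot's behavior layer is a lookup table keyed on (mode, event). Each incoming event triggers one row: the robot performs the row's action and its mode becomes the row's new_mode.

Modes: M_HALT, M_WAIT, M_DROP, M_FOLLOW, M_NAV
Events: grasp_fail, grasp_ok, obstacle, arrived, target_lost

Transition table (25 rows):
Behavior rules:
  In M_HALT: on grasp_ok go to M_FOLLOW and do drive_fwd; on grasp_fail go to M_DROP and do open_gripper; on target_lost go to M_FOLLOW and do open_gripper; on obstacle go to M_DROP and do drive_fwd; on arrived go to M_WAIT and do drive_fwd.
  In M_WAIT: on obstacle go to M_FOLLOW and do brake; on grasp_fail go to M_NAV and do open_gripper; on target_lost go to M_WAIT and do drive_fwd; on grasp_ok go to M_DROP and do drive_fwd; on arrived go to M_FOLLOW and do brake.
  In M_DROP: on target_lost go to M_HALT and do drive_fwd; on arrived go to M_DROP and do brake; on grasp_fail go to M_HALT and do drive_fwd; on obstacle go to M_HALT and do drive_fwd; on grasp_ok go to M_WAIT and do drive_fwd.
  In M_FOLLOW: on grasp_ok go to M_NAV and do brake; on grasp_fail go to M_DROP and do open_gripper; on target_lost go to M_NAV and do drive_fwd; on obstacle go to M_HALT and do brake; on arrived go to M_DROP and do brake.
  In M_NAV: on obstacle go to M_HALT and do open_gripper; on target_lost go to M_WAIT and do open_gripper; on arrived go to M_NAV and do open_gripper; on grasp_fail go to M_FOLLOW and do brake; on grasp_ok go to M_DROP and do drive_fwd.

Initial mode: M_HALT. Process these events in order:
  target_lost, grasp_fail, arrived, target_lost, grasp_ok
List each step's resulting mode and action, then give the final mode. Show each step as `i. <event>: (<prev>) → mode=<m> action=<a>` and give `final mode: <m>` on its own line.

1. target_lost: (M_HALT) → mode=M_FOLLOW action=open_gripper
2. grasp_fail: (M_FOLLOW) → mode=M_DROP action=open_gripper
3. arrived: (M_DROP) → mode=M_DROP action=brake
4. target_lost: (M_DROP) → mode=M_HALT action=drive_fwd
5. grasp_ok: (M_HALT) → mode=M_FOLLOW action=drive_fwd

final mode: M_FOLLOW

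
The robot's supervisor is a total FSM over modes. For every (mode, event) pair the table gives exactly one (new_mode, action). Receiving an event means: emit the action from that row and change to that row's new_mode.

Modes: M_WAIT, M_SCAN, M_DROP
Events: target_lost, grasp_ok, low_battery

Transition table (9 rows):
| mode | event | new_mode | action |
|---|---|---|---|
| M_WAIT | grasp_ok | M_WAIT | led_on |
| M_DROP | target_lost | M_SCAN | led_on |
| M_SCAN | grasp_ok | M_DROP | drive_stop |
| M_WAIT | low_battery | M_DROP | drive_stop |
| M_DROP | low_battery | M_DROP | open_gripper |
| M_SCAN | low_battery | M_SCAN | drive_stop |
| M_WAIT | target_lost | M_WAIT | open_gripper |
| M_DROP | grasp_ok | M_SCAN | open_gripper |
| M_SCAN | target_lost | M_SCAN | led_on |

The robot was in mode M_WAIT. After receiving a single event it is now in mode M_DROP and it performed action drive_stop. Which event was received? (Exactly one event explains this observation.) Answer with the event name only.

try target_lost: (M_WAIT, target_lost) → (M_WAIT, open_gripper)
try grasp_ok: (M_WAIT, grasp_ok) → (M_WAIT, led_on)
try low_battery: (M_WAIT, low_battery) → (M_DROP, drive_stop)  ← matches

low_battery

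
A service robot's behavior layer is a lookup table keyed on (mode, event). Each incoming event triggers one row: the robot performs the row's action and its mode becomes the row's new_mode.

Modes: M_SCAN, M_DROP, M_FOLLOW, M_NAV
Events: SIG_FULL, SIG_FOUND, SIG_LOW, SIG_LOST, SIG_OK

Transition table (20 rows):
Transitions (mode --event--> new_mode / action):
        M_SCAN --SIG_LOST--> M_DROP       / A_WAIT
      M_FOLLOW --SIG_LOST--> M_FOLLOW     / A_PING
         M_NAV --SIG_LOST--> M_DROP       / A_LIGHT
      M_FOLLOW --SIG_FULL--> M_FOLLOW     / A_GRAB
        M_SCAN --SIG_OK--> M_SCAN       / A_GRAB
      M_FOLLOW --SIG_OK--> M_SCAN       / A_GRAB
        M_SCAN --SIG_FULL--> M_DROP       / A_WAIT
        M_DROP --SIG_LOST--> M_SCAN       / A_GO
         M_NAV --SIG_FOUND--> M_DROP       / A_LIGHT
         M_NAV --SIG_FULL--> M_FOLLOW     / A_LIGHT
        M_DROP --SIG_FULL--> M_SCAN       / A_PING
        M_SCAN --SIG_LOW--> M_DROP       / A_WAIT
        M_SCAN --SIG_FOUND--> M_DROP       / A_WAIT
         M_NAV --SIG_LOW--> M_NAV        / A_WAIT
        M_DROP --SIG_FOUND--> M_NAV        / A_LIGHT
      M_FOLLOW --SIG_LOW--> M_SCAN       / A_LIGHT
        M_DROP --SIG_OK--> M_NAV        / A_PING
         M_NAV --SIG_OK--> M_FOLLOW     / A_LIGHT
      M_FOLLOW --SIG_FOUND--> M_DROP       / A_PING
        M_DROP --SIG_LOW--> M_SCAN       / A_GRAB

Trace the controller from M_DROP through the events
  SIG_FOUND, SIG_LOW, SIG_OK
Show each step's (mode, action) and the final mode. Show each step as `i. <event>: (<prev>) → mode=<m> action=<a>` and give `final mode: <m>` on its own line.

final mode: M_FOLLOW

1. SIG_FOUND: (M_DROP) → mode=M_NAV action=A_LIGHT
2. SIG_LOW: (M_NAV) → mode=M_NAV action=A_WAIT
3. SIG_OK: (M_NAV) → mode=M_FOLLOW action=A_LIGHT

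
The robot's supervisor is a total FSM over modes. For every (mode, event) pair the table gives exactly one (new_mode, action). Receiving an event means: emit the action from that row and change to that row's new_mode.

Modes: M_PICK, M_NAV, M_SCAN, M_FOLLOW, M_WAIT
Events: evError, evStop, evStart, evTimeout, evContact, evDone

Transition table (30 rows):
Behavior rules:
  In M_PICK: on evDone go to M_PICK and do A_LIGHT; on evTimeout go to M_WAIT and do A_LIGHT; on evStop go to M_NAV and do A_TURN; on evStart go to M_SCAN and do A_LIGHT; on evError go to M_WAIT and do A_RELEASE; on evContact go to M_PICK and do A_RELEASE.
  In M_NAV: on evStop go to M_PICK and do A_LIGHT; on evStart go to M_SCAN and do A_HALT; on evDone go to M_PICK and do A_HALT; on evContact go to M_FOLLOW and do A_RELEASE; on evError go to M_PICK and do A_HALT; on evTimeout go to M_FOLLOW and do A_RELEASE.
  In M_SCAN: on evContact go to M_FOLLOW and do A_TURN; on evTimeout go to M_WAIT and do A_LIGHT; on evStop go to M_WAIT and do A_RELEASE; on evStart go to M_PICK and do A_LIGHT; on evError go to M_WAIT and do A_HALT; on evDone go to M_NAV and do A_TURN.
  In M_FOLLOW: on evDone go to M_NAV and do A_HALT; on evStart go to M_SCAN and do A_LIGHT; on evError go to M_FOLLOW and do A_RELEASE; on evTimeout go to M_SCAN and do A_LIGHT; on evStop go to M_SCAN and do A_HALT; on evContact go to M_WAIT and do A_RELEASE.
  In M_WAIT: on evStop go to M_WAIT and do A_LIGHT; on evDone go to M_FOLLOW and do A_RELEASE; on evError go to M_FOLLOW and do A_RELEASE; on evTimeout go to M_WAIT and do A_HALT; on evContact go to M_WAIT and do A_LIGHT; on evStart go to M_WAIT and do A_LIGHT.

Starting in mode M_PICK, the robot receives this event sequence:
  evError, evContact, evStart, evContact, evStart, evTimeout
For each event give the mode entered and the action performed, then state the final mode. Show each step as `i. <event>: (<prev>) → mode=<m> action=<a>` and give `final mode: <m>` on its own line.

1. evError: (M_PICK) → mode=M_WAIT action=A_RELEASE
2. evContact: (M_WAIT) → mode=M_WAIT action=A_LIGHT
3. evStart: (M_WAIT) → mode=M_WAIT action=A_LIGHT
4. evContact: (M_WAIT) → mode=M_WAIT action=A_LIGHT
5. evStart: (M_WAIT) → mode=M_WAIT action=A_LIGHT
6. evTimeout: (M_WAIT) → mode=M_WAIT action=A_HALT

final mode: M_WAIT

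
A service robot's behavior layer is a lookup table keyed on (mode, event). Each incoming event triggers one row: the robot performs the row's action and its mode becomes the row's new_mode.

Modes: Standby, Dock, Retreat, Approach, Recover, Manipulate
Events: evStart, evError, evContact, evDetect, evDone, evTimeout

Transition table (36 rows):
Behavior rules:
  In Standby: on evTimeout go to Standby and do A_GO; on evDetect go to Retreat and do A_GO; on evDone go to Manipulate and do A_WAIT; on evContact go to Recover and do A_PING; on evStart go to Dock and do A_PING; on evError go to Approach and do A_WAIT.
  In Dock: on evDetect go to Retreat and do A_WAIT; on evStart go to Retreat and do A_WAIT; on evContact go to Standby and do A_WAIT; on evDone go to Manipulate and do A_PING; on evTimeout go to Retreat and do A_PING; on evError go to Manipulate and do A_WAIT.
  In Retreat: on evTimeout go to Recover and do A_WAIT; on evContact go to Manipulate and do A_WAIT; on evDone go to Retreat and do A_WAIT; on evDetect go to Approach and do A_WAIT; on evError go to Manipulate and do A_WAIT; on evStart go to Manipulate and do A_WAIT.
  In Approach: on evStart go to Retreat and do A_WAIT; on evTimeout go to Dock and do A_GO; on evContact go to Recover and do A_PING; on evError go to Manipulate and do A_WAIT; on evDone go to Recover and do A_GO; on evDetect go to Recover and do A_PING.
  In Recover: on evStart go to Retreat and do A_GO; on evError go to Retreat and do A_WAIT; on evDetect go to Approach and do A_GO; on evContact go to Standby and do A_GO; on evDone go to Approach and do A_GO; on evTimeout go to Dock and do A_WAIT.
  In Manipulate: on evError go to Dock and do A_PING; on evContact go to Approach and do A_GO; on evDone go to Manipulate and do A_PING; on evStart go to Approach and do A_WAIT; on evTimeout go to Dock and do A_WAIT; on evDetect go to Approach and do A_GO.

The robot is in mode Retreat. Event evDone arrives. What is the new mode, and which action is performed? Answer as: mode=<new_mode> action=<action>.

current mode = Retreat; filter table to that mode:
  (Retreat, evTimeout) → (Recover, A_WAIT)
  (Retreat, evContact) → (Manipulate, A_WAIT)
  (Retreat, evDone) → (Retreat, A_WAIT)  ← event matches
  (Retreat, evDetect) → (Approach, A_WAIT)
  (Retreat, evError) → (Manipulate, A_WAIT)
  (Retreat, evStart) → (Manipulate, A_WAIT)
event = evDone selects (Retreat, A_WAIT)

mode=Retreat action=A_WAIT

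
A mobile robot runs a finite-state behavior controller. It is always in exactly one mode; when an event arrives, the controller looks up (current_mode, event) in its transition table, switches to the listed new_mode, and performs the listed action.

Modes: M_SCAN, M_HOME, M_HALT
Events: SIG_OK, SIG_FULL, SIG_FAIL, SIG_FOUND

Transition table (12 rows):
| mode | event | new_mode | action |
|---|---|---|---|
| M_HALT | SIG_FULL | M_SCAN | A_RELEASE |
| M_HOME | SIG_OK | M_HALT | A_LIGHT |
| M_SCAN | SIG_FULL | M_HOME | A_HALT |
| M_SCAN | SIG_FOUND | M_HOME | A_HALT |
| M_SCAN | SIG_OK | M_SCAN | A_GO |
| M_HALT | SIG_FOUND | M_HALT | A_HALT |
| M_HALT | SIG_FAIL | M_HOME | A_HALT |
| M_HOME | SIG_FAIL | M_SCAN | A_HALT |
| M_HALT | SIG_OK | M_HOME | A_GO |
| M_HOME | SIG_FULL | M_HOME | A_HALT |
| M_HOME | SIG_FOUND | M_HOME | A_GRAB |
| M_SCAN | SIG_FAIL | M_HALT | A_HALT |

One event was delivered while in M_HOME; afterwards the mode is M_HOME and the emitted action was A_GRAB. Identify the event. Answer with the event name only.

try SIG_OK: (M_HOME, SIG_OK) → (M_HALT, A_LIGHT)
try SIG_FULL: (M_HOME, SIG_FULL) → (M_HOME, A_HALT)
try SIG_FAIL: (M_HOME, SIG_FAIL) → (M_SCAN, A_HALT)
try SIG_FOUND: (M_HOME, SIG_FOUND) → (M_HOME, A_GRAB)  ← matches

SIG_FOUND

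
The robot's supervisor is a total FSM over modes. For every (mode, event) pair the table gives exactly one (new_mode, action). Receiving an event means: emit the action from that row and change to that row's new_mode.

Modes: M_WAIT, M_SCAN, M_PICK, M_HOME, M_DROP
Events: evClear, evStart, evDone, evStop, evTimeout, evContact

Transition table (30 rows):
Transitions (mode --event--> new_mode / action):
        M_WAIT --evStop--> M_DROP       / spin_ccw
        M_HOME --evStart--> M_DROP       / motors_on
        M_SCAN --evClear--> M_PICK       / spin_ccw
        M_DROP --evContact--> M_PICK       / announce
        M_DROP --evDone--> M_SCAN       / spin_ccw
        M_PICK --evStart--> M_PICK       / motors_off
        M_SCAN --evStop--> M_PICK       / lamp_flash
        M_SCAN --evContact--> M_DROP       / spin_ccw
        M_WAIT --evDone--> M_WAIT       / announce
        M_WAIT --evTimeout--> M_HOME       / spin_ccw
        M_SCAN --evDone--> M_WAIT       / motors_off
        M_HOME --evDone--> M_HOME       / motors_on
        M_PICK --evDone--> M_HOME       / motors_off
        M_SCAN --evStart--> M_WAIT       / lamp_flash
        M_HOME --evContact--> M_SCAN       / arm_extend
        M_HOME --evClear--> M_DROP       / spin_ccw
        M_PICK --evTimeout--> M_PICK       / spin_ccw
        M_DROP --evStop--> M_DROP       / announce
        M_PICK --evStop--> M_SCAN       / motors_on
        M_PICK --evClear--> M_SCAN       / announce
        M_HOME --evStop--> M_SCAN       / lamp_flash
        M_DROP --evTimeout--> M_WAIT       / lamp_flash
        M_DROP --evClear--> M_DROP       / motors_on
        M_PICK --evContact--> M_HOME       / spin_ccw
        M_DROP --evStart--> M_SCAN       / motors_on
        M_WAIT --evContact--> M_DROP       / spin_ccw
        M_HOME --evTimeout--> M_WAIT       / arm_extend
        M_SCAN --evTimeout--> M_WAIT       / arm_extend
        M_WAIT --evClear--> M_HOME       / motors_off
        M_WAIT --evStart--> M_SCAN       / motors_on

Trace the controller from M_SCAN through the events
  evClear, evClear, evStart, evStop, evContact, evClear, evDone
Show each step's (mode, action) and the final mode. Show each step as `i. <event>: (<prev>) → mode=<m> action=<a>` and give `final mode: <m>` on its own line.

1. evClear: (M_SCAN) → mode=M_PICK action=spin_ccw
2. evClear: (M_PICK) → mode=M_SCAN action=announce
3. evStart: (M_SCAN) → mode=M_WAIT action=lamp_flash
4. evStop: (M_WAIT) → mode=M_DROP action=spin_ccw
5. evContact: (M_DROP) → mode=M_PICK action=announce
6. evClear: (M_PICK) → mode=M_SCAN action=announce
7. evDone: (M_SCAN) → mode=M_WAIT action=motors_off

final mode: M_WAIT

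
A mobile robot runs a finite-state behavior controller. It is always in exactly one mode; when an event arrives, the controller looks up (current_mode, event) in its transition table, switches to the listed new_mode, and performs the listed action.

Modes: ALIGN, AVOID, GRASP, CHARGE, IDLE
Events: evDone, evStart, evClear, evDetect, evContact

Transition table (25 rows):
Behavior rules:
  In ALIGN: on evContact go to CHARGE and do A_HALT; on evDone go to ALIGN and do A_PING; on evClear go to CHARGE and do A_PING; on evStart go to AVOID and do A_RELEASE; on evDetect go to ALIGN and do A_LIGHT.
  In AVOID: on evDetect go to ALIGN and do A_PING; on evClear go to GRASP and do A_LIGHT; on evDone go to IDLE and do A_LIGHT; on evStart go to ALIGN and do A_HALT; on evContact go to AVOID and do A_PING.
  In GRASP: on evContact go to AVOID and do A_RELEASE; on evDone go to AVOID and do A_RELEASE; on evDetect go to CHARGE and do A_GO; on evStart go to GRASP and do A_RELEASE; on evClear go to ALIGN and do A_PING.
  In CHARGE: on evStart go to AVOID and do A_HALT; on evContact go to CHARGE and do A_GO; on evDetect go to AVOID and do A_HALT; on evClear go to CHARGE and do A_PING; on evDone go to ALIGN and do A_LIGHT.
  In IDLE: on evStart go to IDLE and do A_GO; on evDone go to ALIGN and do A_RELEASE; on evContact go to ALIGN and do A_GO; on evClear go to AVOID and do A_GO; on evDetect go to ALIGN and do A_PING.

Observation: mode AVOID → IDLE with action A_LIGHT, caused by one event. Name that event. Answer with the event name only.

evDone

try evDone: (AVOID, evDone) → (IDLE, A_LIGHT)  ← matches
try evStart: (AVOID, evStart) → (ALIGN, A_HALT)
try evClear: (AVOID, evClear) → (GRASP, A_LIGHT)
try evDetect: (AVOID, evDetect) → (ALIGN, A_PING)
try evContact: (AVOID, evContact) → (AVOID, A_PING)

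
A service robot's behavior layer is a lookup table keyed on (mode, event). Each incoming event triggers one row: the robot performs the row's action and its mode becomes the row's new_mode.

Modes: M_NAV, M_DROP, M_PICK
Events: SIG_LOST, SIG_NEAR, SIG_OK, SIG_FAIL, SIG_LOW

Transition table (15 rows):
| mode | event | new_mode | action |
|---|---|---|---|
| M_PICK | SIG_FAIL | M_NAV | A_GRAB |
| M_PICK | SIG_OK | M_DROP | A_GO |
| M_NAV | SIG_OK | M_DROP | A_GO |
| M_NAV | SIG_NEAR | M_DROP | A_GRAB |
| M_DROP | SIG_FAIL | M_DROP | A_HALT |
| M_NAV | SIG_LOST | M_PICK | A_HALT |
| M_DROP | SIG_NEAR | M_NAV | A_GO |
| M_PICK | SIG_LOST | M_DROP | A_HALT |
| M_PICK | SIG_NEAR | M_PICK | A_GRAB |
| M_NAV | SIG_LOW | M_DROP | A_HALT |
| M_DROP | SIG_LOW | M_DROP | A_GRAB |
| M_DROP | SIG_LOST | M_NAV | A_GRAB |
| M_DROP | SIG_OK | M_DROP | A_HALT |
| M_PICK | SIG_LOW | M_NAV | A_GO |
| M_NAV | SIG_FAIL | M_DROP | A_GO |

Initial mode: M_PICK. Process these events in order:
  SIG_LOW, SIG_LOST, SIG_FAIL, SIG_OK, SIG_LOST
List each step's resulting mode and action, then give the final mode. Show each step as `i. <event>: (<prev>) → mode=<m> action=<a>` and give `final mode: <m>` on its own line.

final mode: M_NAV

1. SIG_LOW: (M_PICK) → mode=M_NAV action=A_GO
2. SIG_LOST: (M_NAV) → mode=M_PICK action=A_HALT
3. SIG_FAIL: (M_PICK) → mode=M_NAV action=A_GRAB
4. SIG_OK: (M_NAV) → mode=M_DROP action=A_GO
5. SIG_LOST: (M_DROP) → mode=M_NAV action=A_GRAB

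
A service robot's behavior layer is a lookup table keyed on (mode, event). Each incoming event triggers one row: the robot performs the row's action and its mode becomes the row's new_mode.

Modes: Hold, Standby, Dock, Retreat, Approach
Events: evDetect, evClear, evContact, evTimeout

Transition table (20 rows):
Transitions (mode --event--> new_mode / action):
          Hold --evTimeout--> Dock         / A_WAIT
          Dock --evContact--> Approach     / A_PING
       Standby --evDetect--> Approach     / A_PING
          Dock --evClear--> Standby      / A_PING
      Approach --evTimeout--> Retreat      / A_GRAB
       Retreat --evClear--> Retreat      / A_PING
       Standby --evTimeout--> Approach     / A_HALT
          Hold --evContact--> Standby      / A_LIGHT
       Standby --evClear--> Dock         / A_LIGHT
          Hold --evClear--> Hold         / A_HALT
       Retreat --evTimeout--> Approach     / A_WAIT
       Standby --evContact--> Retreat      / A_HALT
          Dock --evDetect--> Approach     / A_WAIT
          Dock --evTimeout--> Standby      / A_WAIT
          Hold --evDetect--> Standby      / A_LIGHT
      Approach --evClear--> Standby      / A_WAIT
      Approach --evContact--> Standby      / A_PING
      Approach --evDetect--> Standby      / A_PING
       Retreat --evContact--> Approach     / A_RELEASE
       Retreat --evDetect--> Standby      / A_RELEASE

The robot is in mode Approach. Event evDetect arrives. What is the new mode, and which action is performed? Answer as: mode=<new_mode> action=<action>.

mode=Standby action=A_PING

current mode = Approach; filter table to that mode:
  (Approach, evTimeout) → (Retreat, A_GRAB)
  (Approach, evClear) → (Standby, A_WAIT)
  (Approach, evContact) → (Standby, A_PING)
  (Approach, evDetect) → (Standby, A_PING)  ← event matches
event = evDetect selects (Standby, A_PING)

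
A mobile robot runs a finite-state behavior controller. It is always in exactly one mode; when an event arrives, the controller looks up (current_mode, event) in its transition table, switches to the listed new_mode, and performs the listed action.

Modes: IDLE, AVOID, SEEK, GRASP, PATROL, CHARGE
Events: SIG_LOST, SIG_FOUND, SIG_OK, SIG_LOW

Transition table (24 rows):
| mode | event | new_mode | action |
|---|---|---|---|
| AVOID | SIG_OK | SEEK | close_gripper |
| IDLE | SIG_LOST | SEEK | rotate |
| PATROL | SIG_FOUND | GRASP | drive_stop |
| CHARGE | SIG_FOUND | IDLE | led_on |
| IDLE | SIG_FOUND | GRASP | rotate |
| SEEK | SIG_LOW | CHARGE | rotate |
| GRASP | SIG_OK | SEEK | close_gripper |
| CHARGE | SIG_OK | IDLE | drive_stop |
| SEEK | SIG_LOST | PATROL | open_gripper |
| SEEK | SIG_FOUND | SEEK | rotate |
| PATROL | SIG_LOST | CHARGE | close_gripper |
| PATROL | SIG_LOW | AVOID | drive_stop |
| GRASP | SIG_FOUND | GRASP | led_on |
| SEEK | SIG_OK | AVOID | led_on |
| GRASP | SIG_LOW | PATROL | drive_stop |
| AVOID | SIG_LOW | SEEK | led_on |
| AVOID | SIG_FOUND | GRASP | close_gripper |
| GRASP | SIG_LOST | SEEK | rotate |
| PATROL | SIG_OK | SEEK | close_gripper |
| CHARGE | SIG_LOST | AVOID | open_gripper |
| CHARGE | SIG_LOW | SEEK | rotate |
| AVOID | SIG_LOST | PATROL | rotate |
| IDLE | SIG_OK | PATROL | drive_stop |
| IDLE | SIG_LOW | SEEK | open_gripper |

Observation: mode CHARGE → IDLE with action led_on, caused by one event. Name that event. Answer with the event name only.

SIG_FOUND

try SIG_LOST: (CHARGE, SIG_LOST) → (AVOID, open_gripper)
try SIG_FOUND: (CHARGE, SIG_FOUND) → (IDLE, led_on)  ← matches
try SIG_OK: (CHARGE, SIG_OK) → (IDLE, drive_stop)
try SIG_LOW: (CHARGE, SIG_LOW) → (SEEK, rotate)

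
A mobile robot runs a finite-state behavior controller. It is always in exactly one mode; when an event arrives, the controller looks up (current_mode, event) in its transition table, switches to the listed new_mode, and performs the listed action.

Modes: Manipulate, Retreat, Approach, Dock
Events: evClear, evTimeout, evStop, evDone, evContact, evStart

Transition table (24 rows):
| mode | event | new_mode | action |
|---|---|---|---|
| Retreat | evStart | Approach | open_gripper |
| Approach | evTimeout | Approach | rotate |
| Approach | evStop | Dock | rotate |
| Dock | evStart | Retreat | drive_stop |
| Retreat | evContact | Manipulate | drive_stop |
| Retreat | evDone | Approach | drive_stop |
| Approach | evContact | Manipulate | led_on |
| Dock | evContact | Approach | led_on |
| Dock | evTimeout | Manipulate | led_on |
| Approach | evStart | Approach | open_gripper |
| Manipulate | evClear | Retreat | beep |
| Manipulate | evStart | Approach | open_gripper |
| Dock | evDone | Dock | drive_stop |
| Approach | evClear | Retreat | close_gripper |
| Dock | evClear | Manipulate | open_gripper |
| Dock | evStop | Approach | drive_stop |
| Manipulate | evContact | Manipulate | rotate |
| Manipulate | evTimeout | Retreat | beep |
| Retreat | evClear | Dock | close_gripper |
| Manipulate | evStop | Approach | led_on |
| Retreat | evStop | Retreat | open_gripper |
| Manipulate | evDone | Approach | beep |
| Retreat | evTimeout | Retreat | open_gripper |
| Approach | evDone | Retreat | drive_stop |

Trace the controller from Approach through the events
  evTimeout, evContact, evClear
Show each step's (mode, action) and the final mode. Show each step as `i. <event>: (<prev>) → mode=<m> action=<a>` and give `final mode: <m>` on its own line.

final mode: Retreat

1. evTimeout: (Approach) → mode=Approach action=rotate
2. evContact: (Approach) → mode=Manipulate action=led_on
3. evClear: (Manipulate) → mode=Retreat action=beep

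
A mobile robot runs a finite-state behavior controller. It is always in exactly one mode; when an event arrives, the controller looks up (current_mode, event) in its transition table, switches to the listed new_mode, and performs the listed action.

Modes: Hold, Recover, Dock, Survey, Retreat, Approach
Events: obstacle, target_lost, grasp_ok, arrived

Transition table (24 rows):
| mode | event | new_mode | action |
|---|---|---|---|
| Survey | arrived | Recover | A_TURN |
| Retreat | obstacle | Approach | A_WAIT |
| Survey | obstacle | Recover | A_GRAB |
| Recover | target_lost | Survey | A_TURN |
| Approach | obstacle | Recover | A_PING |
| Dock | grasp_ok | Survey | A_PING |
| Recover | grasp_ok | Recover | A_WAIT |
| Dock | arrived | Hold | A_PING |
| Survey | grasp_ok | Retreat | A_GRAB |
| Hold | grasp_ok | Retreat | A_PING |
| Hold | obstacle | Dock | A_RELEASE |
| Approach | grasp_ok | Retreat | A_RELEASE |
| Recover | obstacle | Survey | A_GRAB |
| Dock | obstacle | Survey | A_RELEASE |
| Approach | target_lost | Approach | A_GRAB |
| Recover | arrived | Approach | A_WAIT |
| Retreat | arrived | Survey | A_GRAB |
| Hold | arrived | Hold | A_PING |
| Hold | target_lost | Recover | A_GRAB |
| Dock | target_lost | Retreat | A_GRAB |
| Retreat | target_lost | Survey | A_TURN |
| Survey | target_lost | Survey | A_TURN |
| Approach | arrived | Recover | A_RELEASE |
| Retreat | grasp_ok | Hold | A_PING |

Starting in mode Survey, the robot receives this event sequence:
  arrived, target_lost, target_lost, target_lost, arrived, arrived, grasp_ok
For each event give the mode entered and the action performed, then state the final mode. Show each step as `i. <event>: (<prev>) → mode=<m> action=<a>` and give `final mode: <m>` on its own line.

1. arrived: (Survey) → mode=Recover action=A_TURN
2. target_lost: (Recover) → mode=Survey action=A_TURN
3. target_lost: (Survey) → mode=Survey action=A_TURN
4. target_lost: (Survey) → mode=Survey action=A_TURN
5. arrived: (Survey) → mode=Recover action=A_TURN
6. arrived: (Recover) → mode=Approach action=A_WAIT
7. grasp_ok: (Approach) → mode=Retreat action=A_RELEASE

final mode: Retreat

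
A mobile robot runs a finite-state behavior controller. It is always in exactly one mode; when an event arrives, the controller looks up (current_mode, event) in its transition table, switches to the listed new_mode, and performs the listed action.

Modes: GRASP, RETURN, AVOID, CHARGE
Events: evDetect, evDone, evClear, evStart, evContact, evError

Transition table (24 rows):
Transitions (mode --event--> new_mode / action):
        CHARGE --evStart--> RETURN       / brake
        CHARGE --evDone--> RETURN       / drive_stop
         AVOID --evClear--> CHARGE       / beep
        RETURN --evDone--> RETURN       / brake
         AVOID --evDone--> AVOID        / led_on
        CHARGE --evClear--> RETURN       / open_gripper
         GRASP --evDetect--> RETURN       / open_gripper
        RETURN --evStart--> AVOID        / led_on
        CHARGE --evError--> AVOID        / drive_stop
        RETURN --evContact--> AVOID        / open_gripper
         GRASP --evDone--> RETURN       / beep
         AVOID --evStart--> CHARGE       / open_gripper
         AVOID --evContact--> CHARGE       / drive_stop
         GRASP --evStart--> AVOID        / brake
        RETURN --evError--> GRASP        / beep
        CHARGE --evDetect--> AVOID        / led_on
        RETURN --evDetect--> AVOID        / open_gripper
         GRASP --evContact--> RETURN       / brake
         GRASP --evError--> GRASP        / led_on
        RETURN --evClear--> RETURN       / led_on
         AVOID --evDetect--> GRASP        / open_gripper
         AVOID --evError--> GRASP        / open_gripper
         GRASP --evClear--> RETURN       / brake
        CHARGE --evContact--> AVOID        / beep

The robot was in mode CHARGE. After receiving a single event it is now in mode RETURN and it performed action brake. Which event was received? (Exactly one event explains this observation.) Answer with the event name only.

try evDetect: (CHARGE, evDetect) → (AVOID, led_on)
try evDone: (CHARGE, evDone) → (RETURN, drive_stop)
try evClear: (CHARGE, evClear) → (RETURN, open_gripper)
try evStart: (CHARGE, evStart) → (RETURN, brake)  ← matches
try evContact: (CHARGE, evContact) → (AVOID, beep)
try evError: (CHARGE, evError) → (AVOID, drive_stop)

evStart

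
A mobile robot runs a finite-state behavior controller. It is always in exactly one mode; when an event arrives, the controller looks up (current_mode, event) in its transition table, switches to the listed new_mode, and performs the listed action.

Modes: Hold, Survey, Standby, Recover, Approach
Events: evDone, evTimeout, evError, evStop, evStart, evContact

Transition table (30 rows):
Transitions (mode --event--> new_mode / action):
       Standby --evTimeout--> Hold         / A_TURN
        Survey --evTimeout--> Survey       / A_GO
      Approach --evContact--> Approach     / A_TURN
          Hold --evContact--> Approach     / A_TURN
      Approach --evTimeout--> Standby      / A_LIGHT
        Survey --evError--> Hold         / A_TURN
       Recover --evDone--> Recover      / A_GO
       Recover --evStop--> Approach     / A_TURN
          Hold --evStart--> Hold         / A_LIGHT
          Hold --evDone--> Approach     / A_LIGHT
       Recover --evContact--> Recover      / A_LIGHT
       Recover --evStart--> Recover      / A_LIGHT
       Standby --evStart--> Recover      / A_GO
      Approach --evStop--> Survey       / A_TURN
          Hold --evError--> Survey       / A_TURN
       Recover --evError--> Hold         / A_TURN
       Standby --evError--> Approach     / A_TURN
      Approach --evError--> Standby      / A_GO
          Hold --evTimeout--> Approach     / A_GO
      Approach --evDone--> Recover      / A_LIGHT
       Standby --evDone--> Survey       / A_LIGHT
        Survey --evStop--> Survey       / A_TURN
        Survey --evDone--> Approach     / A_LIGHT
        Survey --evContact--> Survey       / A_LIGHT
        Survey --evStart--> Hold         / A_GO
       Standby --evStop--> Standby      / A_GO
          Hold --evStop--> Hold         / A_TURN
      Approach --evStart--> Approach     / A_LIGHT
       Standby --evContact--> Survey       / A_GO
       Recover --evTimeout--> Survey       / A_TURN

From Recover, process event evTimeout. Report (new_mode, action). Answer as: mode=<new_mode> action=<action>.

mode=Survey action=A_TURN

current mode = Recover; filter table to that mode:
  (Recover, evDone) → (Recover, A_GO)
  (Recover, evStop) → (Approach, A_TURN)
  (Recover, evContact) → (Recover, A_LIGHT)
  (Recover, evStart) → (Recover, A_LIGHT)
  (Recover, evError) → (Hold, A_TURN)
  (Recover, evTimeout) → (Survey, A_TURN)  ← event matches
event = evTimeout selects (Survey, A_TURN)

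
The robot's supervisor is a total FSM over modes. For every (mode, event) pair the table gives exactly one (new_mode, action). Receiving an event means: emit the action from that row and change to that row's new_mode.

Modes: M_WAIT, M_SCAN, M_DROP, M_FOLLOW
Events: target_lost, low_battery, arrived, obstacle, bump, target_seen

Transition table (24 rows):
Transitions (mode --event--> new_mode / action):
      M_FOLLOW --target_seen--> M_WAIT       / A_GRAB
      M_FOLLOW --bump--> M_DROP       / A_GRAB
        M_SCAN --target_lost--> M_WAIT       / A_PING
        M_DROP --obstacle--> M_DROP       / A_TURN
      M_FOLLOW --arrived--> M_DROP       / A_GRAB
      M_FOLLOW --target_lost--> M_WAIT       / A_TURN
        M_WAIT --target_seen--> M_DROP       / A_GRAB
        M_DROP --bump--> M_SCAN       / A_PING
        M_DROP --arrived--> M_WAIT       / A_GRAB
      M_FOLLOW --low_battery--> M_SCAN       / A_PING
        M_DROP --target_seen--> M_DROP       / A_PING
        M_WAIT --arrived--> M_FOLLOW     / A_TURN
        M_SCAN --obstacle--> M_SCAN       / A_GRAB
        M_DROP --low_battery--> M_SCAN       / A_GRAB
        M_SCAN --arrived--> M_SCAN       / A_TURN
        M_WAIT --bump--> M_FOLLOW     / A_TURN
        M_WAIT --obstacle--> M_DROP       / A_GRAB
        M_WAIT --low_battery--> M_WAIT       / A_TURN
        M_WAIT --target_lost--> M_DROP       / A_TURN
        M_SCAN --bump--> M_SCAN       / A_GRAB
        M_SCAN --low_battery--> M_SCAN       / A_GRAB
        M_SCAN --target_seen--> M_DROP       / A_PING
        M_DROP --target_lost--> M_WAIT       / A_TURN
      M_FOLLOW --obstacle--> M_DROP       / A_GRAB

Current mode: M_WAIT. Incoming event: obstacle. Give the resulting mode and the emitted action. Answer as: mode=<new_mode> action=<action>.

mode=M_DROP action=A_GRAB

current mode = M_WAIT; filter table to that mode:
  (M_WAIT, target_seen) → (M_DROP, A_GRAB)
  (M_WAIT, arrived) → (M_FOLLOW, A_TURN)
  (M_WAIT, bump) → (M_FOLLOW, A_TURN)
  (M_WAIT, obstacle) → (M_DROP, A_GRAB)  ← event matches
  (M_WAIT, low_battery) → (M_WAIT, A_TURN)
  (M_WAIT, target_lost) → (M_DROP, A_TURN)
event = obstacle selects (M_DROP, A_GRAB)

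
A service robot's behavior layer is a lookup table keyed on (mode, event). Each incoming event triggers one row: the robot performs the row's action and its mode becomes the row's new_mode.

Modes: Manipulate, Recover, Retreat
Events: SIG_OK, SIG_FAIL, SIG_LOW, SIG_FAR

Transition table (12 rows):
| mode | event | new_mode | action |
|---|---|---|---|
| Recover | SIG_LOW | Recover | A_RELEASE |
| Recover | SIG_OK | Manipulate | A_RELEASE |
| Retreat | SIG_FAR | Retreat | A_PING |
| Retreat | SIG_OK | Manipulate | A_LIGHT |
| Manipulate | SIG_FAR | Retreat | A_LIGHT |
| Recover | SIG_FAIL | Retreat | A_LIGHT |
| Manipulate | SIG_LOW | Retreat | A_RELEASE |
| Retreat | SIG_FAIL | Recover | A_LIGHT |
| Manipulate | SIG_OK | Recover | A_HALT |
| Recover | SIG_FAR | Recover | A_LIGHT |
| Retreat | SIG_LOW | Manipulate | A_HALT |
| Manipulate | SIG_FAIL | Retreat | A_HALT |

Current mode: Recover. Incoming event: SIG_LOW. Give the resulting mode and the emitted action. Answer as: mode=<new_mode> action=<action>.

current mode = Recover; filter table to that mode:
  (Recover, SIG_LOW) → (Recover, A_RELEASE)  ← event matches
  (Recover, SIG_OK) → (Manipulate, A_RELEASE)
  (Recover, SIG_FAIL) → (Retreat, A_LIGHT)
  (Recover, SIG_FAR) → (Recover, A_LIGHT)
event = SIG_LOW selects (Recover, A_RELEASE)

mode=Recover action=A_RELEASE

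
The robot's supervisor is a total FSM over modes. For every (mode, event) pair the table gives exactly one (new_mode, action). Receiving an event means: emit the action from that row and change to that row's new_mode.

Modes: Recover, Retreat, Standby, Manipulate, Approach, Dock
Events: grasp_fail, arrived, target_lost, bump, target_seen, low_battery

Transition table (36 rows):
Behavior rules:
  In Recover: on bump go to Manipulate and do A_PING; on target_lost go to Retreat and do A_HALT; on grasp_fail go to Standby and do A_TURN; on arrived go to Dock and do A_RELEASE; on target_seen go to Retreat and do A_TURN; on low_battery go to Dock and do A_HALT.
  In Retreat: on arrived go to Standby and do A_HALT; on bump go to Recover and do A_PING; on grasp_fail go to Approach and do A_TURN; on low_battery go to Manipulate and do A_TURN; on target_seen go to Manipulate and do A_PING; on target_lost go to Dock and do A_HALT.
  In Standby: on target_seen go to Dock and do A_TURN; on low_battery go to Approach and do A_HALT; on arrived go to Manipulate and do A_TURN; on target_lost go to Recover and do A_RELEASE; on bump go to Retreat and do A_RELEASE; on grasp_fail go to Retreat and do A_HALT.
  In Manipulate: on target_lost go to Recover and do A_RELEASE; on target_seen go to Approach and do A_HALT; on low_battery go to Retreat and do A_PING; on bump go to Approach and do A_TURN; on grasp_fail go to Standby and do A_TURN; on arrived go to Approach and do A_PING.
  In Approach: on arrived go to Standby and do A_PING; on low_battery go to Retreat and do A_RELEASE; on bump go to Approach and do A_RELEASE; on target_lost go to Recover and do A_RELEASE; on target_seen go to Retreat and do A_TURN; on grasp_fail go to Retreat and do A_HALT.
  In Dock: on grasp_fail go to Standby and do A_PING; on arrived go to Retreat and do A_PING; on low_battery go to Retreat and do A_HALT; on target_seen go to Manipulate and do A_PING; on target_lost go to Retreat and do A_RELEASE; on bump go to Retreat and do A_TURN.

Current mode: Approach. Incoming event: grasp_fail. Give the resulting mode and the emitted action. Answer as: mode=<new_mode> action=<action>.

current mode = Approach; filter table to that mode:
  (Approach, arrived) → (Standby, A_PING)
  (Approach, low_battery) → (Retreat, A_RELEASE)
  (Approach, bump) → (Approach, A_RELEASE)
  (Approach, target_lost) → (Recover, A_RELEASE)
  (Approach, target_seen) → (Retreat, A_TURN)
  (Approach, grasp_fail) → (Retreat, A_HALT)  ← event matches
event = grasp_fail selects (Retreat, A_HALT)

mode=Retreat action=A_HALT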